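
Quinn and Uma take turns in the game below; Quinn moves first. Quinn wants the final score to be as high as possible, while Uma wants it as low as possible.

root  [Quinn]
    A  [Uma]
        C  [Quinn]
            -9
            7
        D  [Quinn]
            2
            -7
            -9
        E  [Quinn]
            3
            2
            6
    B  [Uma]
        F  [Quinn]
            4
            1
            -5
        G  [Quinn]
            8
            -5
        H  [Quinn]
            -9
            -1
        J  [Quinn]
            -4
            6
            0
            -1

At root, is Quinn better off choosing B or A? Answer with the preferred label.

A

F (Quinn): max(4, 1, -5) = 4
G (Quinn): max(8, -5) = 8
H (Quinn): max(-9, -1) = -1
J (Quinn): max(-4, 6, 0, -1) = 6
B (Uma): min(4, 8, -1, 6) = -1
C (Quinn): max(-9, 7) = 7
D (Quinn): max(2, -7, -9) = 2
E (Quinn): max(3, 2, 6) = 6
A (Uma): min(7, 2, 6) = 2
Quinn prefers the higher value; B=-1, A=2. A is better since 2 > -1.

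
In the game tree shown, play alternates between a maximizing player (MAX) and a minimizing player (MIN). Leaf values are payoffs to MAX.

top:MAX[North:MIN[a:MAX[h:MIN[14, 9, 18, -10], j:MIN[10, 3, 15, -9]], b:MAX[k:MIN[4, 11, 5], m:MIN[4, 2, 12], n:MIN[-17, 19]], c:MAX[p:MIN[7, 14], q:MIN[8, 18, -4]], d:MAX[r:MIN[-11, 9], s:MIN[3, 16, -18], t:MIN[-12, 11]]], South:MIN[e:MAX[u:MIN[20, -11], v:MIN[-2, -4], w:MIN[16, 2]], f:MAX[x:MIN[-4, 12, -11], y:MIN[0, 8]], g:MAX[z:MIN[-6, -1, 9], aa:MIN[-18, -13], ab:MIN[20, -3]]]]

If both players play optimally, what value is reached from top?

-3

h (MIN): min(14, 9, 18, -10) = -10
j (MIN): min(10, 3, 15, -9) = -9
a (MAX): max(-10, -9) = -9
k (MIN): min(4, 11, 5) = 4
m (MIN): min(4, 2, 12) = 2
n (MIN): min(-17, 19) = -17
b (MAX): max(4, 2, -17) = 4
p (MIN): min(7, 14) = 7
q (MIN): min(8, 18, -4) = -4
c (MAX): max(7, -4) = 7
r (MIN): min(-11, 9) = -11
s (MIN): min(3, 16, -18) = -18
t (MIN): min(-12, 11) = -12
d (MAX): max(-11, -18, -12) = -11
North (MIN): min(-9, 4, 7, -11) = -11
u (MIN): min(20, -11) = -11
v (MIN): min(-2, -4) = -4
w (MIN): min(16, 2) = 2
e (MAX): max(-11, -4, 2) = 2
x (MIN): min(-4, 12, -11) = -11
y (MIN): min(0, 8) = 0
f (MAX): max(-11, 0) = 0
z (MIN): min(-6, -1, 9) = -6
aa (MIN): min(-18, -13) = -18
ab (MIN): min(20, -3) = -3
g (MAX): max(-6, -18, -3) = -3
South (MIN): min(2, 0, -3) = -3
top (MAX): max(-11, -3) = -3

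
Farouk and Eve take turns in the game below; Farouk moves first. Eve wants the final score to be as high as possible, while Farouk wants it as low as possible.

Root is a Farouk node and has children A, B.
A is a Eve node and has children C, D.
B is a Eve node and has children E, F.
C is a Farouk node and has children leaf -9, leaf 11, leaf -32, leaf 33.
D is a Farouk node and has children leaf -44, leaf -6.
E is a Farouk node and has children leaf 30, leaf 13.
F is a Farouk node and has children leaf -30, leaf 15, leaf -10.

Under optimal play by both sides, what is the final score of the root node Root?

-32

C (Farouk): min(-9, 11, -32, 33) = -32
D (Farouk): min(-44, -6) = -44
A (Eve): max(-32, -44) = -32
E (Farouk): min(30, 13) = 13
F (Farouk): min(-30, 15, -10) = -30
B (Eve): max(13, -30) = 13
Root (Farouk): min(-32, 13) = -32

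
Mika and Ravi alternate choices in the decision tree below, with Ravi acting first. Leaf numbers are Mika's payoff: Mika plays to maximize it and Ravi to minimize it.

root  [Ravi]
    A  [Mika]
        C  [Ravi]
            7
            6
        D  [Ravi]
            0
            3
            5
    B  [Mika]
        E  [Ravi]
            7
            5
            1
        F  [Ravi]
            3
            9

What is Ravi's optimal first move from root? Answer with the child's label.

C (Ravi): min(7, 6) = 6
D (Ravi): min(0, 3, 5) = 0
A (Mika): max(6, 0) = 6
E (Ravi): min(7, 5, 1) = 1
F (Ravi): min(3, 9) = 3
B (Mika): max(1, 3) = 3
root (Ravi): min(6, 3) = 3
Ravi at root wants the lowest of {A=6, B=3}, so chooses B.

B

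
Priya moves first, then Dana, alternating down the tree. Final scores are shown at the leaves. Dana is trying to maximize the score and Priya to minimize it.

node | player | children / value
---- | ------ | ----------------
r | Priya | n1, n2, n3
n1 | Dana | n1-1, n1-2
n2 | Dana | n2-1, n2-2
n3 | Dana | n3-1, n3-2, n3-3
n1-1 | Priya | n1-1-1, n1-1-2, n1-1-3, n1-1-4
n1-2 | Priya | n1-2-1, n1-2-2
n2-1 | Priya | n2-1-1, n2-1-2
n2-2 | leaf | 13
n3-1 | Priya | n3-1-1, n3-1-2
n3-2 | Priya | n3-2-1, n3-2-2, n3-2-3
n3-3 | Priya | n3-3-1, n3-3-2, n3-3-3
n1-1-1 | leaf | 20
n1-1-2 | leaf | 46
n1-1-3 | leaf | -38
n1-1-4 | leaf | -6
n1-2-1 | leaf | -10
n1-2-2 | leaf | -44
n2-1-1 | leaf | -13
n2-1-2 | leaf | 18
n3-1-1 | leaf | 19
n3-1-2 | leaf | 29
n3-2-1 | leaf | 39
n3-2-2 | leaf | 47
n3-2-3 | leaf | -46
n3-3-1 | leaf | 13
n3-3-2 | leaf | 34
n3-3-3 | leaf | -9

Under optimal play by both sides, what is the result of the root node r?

n1-1 (Priya): min(20, 46, -38, -6) = -38
n1-2 (Priya): min(-10, -44) = -44
n1 (Dana): max(-38, -44) = -38
n2-1 (Priya): min(-13, 18) = -13
n2 (Dana): max(-13, 13) = 13
n3-1 (Priya): min(19, 29) = 19
n3-2 (Priya): min(39, 47, -46) = -46
n3-3 (Priya): min(13, 34, -9) = -9
n3 (Dana): max(19, -46, -9) = 19
r (Priya): min(-38, 13, 19) = -38

-38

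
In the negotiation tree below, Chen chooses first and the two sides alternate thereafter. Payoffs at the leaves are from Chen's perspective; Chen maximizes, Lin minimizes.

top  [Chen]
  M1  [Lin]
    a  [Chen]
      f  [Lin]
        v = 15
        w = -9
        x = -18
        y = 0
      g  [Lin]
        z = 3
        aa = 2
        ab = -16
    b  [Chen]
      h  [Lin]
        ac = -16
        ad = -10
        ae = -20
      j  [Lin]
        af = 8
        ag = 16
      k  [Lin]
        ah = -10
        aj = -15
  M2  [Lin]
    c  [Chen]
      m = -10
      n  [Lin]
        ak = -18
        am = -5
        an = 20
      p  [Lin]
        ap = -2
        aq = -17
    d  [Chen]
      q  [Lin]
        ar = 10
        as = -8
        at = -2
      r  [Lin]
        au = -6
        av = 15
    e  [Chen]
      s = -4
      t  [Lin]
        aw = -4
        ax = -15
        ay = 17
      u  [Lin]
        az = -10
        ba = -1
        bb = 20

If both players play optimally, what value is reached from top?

-10

f (Lin): min(15, -9, -18, 0) = -18
g (Lin): min(3, 2, -16) = -16
a (Chen): max(-18, -16) = -16
h (Lin): min(-16, -10, -20) = -20
j (Lin): min(8, 16) = 8
k (Lin): min(-10, -15) = -15
b (Chen): max(-20, 8, -15) = 8
M1 (Lin): min(-16, 8) = -16
n (Lin): min(-18, -5, 20) = -18
p (Lin): min(-2, -17) = -17
c (Chen): max(-10, -18, -17) = -10
q (Lin): min(10, -8, -2) = -8
r (Lin): min(-6, 15) = -6
d (Chen): max(-8, -6) = -6
t (Lin): min(-4, -15, 17) = -15
u (Lin): min(-10, -1, 20) = -10
e (Chen): max(-4, -15, -10) = -4
M2 (Lin): min(-10, -6, -4) = -10
top (Chen): max(-16, -10) = -10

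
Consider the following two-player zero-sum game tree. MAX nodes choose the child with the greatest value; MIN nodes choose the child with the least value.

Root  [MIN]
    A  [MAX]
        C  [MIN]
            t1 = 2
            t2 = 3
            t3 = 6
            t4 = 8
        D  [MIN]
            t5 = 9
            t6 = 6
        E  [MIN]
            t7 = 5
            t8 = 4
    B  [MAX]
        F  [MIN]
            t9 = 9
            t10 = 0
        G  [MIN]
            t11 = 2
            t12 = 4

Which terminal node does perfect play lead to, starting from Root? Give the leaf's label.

t11

C (MIN): min(2, 3, 6, 8) = 2
D (MIN): min(9, 6) = 6
E (MIN): min(5, 4) = 4
A (MAX): max(2, 6, 4) = 6
F (MIN): min(9, 0) = 0
G (MIN): min(2, 4) = 2
B (MAX): max(0, 2) = 2
Root (MIN): min(6, 2) = 2
At Root, MIN picks B (lowest: 2).
At B, MAX picks G (highest: 2).
At G, MIN picks t11 (lowest: 2).
Terminal value 2.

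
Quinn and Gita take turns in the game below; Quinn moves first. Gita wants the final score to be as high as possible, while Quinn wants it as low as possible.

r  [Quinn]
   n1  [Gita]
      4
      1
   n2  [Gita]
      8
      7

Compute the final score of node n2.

8

n2 (Gita): max(8, 7) = 8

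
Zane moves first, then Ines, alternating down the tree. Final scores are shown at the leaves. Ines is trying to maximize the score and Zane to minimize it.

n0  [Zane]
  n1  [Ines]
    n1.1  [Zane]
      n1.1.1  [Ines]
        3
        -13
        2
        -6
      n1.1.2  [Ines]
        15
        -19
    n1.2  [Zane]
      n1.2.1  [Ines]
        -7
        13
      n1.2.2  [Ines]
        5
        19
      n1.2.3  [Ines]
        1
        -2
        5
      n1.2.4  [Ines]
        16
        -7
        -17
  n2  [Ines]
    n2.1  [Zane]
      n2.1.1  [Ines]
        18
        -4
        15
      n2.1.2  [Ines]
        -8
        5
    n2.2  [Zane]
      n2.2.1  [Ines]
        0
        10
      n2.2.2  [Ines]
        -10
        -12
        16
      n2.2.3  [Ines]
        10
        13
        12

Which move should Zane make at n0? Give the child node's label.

n1.1.1 (Ines): max(3, -13, 2, -6) = 3
n1.1.2 (Ines): max(15, -19) = 15
n1.1 (Zane): min(3, 15) = 3
n1.2.1 (Ines): max(-7, 13) = 13
n1.2.2 (Ines): max(5, 19) = 19
n1.2.3 (Ines): max(1, -2, 5) = 5
n1.2.4 (Ines): max(16, -7, -17) = 16
n1.2 (Zane): min(13, 19, 5, 16) = 5
n1 (Ines): max(3, 5) = 5
n2.1.1 (Ines): max(18, -4, 15) = 18
n2.1.2 (Ines): max(-8, 5) = 5
n2.1 (Zane): min(18, 5) = 5
n2.2.1 (Ines): max(0, 10) = 10
n2.2.2 (Ines): max(-10, -12, 16) = 16
n2.2.3 (Ines): max(10, 13, 12) = 13
n2.2 (Zane): min(10, 16, 13) = 10
n2 (Ines): max(5, 10) = 10
n0 (Zane): min(5, 10) = 5
Zane at n0 wants the lowest of {n1=5, n2=10}, so chooses n1.

n1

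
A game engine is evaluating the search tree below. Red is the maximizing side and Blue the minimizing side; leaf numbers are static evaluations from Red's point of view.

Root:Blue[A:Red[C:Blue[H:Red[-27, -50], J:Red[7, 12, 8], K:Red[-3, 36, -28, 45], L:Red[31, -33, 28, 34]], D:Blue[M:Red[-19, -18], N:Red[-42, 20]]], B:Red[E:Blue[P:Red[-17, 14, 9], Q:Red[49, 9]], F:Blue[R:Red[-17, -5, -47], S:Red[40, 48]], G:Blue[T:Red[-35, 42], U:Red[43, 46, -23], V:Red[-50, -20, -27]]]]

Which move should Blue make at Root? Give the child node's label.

H (Red): max(-27, -50) = -27
J (Red): max(7, 12, 8) = 12
K (Red): max(-3, 36, -28, 45) = 45
L (Red): max(31, -33, 28, 34) = 34
C (Blue): min(-27, 12, 45, 34) = -27
M (Red): max(-19, -18) = -18
N (Red): max(-42, 20) = 20
D (Blue): min(-18, 20) = -18
A (Red): max(-27, -18) = -18
P (Red): max(-17, 14, 9) = 14
Q (Red): max(49, 9) = 49
E (Blue): min(14, 49) = 14
R (Red): max(-17, -5, -47) = -5
S (Red): max(40, 48) = 48
F (Blue): min(-5, 48) = -5
T (Red): max(-35, 42) = 42
U (Red): max(43, 46, -23) = 46
V (Red): max(-50, -20, -27) = -20
G (Blue): min(42, 46, -20) = -20
B (Red): max(14, -5, -20) = 14
Root (Blue): min(-18, 14) = -18
Blue at Root wants the lowest of {A=-18, B=14}, so chooses A.

A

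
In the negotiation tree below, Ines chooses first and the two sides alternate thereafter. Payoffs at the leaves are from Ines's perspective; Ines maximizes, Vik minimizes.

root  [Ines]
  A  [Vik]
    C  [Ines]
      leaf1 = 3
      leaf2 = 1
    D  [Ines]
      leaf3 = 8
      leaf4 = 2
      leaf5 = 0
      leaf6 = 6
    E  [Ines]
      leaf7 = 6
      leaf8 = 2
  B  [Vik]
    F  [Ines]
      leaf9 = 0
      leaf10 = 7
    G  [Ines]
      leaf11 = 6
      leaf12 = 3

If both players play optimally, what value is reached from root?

C (Ines): max(3, 1) = 3
D (Ines): max(8, 2, 0, 6) = 8
E (Ines): max(6, 2) = 6
A (Vik): min(3, 8, 6) = 3
F (Ines): max(0, 7) = 7
G (Ines): max(6, 3) = 6
B (Vik): min(7, 6) = 6
root (Ines): max(3, 6) = 6

6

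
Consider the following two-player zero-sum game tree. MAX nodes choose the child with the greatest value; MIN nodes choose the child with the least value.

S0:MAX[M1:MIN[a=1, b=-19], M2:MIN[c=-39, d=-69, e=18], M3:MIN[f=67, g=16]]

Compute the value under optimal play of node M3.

16

M3 (MIN): min(67, 16) = 16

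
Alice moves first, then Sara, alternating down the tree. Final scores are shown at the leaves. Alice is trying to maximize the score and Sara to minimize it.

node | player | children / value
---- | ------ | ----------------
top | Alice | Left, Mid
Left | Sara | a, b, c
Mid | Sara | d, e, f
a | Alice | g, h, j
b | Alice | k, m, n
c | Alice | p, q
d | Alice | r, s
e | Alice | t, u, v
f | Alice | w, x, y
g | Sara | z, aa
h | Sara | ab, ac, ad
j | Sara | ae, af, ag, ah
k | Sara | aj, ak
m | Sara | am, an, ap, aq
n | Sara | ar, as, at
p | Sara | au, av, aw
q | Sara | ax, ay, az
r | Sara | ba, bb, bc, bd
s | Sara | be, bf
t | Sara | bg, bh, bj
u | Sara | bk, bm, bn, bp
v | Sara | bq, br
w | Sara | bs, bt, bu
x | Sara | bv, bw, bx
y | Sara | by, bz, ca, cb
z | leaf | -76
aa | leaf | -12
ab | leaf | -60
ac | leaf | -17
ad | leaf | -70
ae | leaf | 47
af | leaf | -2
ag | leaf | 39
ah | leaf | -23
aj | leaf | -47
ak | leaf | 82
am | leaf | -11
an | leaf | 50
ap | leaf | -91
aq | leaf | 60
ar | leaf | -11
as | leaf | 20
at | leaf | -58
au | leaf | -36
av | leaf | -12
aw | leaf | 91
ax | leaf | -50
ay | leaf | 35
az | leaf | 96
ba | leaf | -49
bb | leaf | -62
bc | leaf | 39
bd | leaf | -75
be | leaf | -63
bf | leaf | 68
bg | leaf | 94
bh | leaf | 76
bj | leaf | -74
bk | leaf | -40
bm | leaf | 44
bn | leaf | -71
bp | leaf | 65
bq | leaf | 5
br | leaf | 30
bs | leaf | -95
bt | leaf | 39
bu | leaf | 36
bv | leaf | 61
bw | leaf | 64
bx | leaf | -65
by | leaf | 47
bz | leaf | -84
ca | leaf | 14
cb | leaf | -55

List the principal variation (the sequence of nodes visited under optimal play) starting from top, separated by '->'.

g (Sara): min(-76, -12) = -76
h (Sara): min(-60, -17, -70) = -70
j (Sara): min(47, -2, 39, -23) = -23
a (Alice): max(-76, -70, -23) = -23
k (Sara): min(-47, 82) = -47
m (Sara): min(-11, 50, -91, 60) = -91
n (Sara): min(-11, 20, -58) = -58
b (Alice): max(-47, -91, -58) = -47
p (Sara): min(-36, -12, 91) = -36
q (Sara): min(-50, 35, 96) = -50
c (Alice): max(-36, -50) = -36
Left (Sara): min(-23, -47, -36) = -47
r (Sara): min(-49, -62, 39, -75) = -75
s (Sara): min(-63, 68) = -63
d (Alice): max(-75, -63) = -63
t (Sara): min(94, 76, -74) = -74
u (Sara): min(-40, 44, -71, 65) = -71
v (Sara): min(5, 30) = 5
e (Alice): max(-74, -71, 5) = 5
w (Sara): min(-95, 39, 36) = -95
x (Sara): min(61, 64, -65) = -65
y (Sara): min(47, -84, 14, -55) = -84
f (Alice): max(-95, -65, -84) = -65
Mid (Sara): min(-63, 5, -65) = -65
top (Alice): max(-47, -65) = -47
At top, Alice picks Left (highest: -47).
At Left, Sara picks b (lowest: -47).
At b, Alice picks k (highest: -47).
At k, Sara picks aj (lowest: -47).
Terminal value -47.

top -> Left -> b -> k -> aj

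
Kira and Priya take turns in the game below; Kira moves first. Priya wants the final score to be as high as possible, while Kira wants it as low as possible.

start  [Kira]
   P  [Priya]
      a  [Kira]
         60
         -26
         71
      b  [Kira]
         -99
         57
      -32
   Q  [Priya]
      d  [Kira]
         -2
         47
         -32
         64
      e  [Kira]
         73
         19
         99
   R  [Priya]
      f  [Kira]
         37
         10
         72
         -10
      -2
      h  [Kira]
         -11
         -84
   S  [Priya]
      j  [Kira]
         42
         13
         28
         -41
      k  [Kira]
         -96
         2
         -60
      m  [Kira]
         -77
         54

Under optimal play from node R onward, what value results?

f (Kira): min(37, 10, 72, -10) = -10
h (Kira): min(-11, -84) = -84
R (Priya): max(-10, -2, -84) = -2

-2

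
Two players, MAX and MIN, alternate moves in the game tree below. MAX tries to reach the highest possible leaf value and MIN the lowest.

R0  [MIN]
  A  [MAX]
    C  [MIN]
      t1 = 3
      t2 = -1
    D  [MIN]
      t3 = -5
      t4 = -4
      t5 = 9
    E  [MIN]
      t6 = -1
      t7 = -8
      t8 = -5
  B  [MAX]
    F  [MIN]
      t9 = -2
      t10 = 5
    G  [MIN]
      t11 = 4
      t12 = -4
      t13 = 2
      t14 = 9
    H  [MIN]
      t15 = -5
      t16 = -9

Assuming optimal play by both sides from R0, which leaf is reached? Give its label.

C (MIN): min(3, -1) = -1
D (MIN): min(-5, -4, 9) = -5
E (MIN): min(-1, -8, -5) = -8
A (MAX): max(-1, -5, -8) = -1
F (MIN): min(-2, 5) = -2
G (MIN): min(4, -4, 2, 9) = -4
H (MIN): min(-5, -9) = -9
B (MAX): max(-2, -4, -9) = -2
R0 (MIN): min(-1, -2) = -2
At R0, MIN picks B (lowest: -2).
At B, MAX picks F (highest: -2).
At F, MIN picks t9 (lowest: -2).
Terminal value -2.

t9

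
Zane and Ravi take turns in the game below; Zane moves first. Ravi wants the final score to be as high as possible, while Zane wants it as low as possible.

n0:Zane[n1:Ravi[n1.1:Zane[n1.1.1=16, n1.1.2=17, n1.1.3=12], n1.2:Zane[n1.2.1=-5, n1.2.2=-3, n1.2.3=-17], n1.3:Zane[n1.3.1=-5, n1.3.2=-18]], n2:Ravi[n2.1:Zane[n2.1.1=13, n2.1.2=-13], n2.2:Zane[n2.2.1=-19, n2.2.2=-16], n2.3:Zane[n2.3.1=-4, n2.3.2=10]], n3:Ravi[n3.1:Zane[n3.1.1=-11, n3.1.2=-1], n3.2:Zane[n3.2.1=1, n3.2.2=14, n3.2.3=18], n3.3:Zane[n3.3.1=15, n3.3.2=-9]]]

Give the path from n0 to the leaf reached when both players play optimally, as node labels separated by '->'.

n1.1 (Zane): min(16, 17, 12) = 12
n1.2 (Zane): min(-5, -3, -17) = -17
n1.3 (Zane): min(-5, -18) = -18
n1 (Ravi): max(12, -17, -18) = 12
n2.1 (Zane): min(13, -13) = -13
n2.2 (Zane): min(-19, -16) = -19
n2.3 (Zane): min(-4, 10) = -4
n2 (Ravi): max(-13, -19, -4) = -4
n3.1 (Zane): min(-11, -1) = -11
n3.2 (Zane): min(1, 14, 18) = 1
n3.3 (Zane): min(15, -9) = -9
n3 (Ravi): max(-11, 1, -9) = 1
n0 (Zane): min(12, -4, 1) = -4
At n0, Zane picks n2 (lowest: -4).
At n2, Ravi picks n2.3 (highest: -4).
At n2.3, Zane picks n2.3.1 (lowest: -4).
Terminal value -4.

n0 -> n2 -> n2.3 -> n2.3.1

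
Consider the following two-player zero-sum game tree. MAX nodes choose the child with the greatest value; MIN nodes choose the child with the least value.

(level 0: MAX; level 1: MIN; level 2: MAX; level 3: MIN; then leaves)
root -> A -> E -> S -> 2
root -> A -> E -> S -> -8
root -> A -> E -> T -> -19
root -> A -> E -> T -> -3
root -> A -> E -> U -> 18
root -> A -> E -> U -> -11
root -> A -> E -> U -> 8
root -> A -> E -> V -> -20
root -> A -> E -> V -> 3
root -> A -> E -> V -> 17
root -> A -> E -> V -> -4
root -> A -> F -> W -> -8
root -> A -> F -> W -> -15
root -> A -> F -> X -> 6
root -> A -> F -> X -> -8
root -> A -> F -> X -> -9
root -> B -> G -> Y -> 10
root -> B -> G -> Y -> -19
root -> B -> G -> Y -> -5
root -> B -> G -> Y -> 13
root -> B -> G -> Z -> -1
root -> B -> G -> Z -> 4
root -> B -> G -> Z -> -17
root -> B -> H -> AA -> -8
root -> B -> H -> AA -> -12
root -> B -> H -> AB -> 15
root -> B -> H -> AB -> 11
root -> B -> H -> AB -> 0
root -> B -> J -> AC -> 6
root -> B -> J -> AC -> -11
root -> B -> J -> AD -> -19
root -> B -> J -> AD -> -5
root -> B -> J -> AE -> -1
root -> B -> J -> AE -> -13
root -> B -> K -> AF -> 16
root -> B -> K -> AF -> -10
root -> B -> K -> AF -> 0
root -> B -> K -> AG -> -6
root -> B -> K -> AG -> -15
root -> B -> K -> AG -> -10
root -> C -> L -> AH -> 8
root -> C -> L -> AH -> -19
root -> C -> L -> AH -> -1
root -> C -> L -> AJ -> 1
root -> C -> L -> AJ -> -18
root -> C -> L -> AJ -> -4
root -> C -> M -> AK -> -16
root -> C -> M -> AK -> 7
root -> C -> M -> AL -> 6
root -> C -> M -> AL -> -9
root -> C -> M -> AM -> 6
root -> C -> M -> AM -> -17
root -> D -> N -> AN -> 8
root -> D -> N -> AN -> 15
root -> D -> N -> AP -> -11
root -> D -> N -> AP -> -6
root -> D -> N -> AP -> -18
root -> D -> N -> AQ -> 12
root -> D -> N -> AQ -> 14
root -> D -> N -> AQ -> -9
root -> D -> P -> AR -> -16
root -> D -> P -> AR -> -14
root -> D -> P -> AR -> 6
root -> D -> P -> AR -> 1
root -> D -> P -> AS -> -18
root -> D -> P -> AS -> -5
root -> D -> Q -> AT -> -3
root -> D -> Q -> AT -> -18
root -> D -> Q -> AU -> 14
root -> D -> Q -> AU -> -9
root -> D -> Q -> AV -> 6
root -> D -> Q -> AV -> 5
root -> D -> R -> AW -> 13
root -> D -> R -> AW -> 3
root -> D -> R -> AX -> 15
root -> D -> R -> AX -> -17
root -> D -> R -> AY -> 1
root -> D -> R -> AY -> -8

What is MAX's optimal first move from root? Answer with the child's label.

S (MIN): min(2, -8) = -8
T (MIN): min(-19, -3) = -19
U (MIN): min(18, -11, 8) = -11
V (MIN): min(-20, 3, 17, -4) = -20
E (MAX): max(-8, -19, -11, -20) = -8
W (MIN): min(-8, -15) = -15
X (MIN): min(6, -8, -9) = -9
F (MAX): max(-15, -9) = -9
A (MIN): min(-8, -9) = -9
Y (MIN): min(10, -19, -5, 13) = -19
Z (MIN): min(-1, 4, -17) = -17
G (MAX): max(-19, -17) = -17
AA (MIN): min(-8, -12) = -12
AB (MIN): min(15, 11, 0) = 0
H (MAX): max(-12, 0) = 0
AC (MIN): min(6, -11) = -11
AD (MIN): min(-19, -5) = -19
AE (MIN): min(-1, -13) = -13
J (MAX): max(-11, -19, -13) = -11
AF (MIN): min(16, -10, 0) = -10
AG (MIN): min(-6, -15, -10) = -15
K (MAX): max(-10, -15) = -10
B (MIN): min(-17, 0, -11, -10) = -17
AH (MIN): min(8, -19, -1) = -19
AJ (MIN): min(1, -18, -4) = -18
L (MAX): max(-19, -18) = -18
AK (MIN): min(-16, 7) = -16
AL (MIN): min(6, -9) = -9
AM (MIN): min(6, -17) = -17
M (MAX): max(-16, -9, -17) = -9
C (MIN): min(-18, -9) = -18
AN (MIN): min(8, 15) = 8
AP (MIN): min(-11, -6, -18) = -18
AQ (MIN): min(12, 14, -9) = -9
N (MAX): max(8, -18, -9) = 8
AR (MIN): min(-16, -14, 6, 1) = -16
AS (MIN): min(-18, -5) = -18
P (MAX): max(-16, -18) = -16
AT (MIN): min(-3, -18) = -18
AU (MIN): min(14, -9) = -9
AV (MIN): min(6, 5) = 5
Q (MAX): max(-18, -9, 5) = 5
AW (MIN): min(13, 3) = 3
AX (MIN): min(15, -17) = -17
AY (MIN): min(1, -8) = -8
R (MAX): max(3, -17, -8) = 3
D (MIN): min(8, -16, 5, 3) = -16
root (MAX): max(-9, -17, -18, -16) = -9
MAX at root wants the highest of {A=-9, B=-17, C=-18, D=-16}, so chooses A.

A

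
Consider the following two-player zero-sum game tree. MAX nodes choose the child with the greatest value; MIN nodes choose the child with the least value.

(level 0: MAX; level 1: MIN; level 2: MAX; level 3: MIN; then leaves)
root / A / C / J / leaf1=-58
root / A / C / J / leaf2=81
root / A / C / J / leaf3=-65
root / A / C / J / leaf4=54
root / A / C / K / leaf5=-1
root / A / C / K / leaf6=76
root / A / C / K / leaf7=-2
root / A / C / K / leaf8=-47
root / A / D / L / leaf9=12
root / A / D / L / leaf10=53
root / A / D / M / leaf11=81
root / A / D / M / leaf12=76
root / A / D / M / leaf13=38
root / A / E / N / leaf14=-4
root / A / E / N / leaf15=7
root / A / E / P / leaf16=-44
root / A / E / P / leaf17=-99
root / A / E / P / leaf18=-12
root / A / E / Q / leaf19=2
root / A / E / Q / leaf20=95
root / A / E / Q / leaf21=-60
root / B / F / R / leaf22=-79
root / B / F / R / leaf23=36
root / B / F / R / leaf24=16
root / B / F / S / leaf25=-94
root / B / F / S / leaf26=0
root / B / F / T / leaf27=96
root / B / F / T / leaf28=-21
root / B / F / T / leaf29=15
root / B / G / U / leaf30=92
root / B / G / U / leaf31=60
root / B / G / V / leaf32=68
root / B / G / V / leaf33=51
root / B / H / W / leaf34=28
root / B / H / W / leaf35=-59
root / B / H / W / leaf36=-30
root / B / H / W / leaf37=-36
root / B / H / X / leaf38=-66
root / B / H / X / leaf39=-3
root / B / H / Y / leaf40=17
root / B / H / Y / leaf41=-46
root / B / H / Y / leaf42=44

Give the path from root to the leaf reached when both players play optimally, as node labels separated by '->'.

J (MIN): min(-58, 81, -65, 54) = -65
K (MIN): min(-1, 76, -2, -47) = -47
C (MAX): max(-65, -47) = -47
L (MIN): min(12, 53) = 12
M (MIN): min(81, 76, 38) = 38
D (MAX): max(12, 38) = 38
N (MIN): min(-4, 7) = -4
P (MIN): min(-44, -99, -12) = -99
Q (MIN): min(2, 95, -60) = -60
E (MAX): max(-4, -99, -60) = -4
A (MIN): min(-47, 38, -4) = -47
R (MIN): min(-79, 36, 16) = -79
S (MIN): min(-94, 0) = -94
T (MIN): min(96, -21, 15) = -21
F (MAX): max(-79, -94, -21) = -21
U (MIN): min(92, 60) = 60
V (MIN): min(68, 51) = 51
G (MAX): max(60, 51) = 60
W (MIN): min(28, -59, -30, -36) = -59
X (MIN): min(-66, -3) = -66
Y (MIN): min(17, -46, 44) = -46
H (MAX): max(-59, -66, -46) = -46
B (MIN): min(-21, 60, -46) = -46
root (MAX): max(-47, -46) = -46
At root, MAX picks B (highest: -46).
At B, MIN picks H (lowest: -46).
At H, MAX picks Y (highest: -46).
At Y, MIN picks leaf41 (lowest: -46).
Terminal value -46.

root -> B -> H -> Y -> leaf41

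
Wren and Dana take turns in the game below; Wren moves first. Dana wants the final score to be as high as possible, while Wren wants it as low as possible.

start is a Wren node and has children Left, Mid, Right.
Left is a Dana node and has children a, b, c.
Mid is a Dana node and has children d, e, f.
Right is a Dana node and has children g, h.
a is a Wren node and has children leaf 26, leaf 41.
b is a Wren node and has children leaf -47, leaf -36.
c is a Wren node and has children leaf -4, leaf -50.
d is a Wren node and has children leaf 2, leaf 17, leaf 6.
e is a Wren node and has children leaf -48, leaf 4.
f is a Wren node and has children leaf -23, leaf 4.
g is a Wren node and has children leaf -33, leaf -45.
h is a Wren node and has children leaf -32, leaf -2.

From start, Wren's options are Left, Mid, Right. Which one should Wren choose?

a (Wren): min(26, 41) = 26
b (Wren): min(-47, -36) = -47
c (Wren): min(-4, -50) = -50
Left (Dana): max(26, -47, -50) = 26
d (Wren): min(2, 17, 6) = 2
e (Wren): min(-48, 4) = -48
f (Wren): min(-23, 4) = -23
Mid (Dana): max(2, -48, -23) = 2
g (Wren): min(-33, -45) = -45
h (Wren): min(-32, -2) = -32
Right (Dana): max(-45, -32) = -32
start (Wren): min(26, 2, -32) = -32
Wren at start wants the lowest of {Left=26, Mid=2, Right=-32}, so chooses Right.

Right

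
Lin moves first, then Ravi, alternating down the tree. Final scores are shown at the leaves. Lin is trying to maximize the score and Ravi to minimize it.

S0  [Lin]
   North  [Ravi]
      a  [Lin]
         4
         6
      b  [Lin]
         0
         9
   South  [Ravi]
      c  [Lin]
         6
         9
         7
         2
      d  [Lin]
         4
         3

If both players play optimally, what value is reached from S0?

6

a (Lin): max(4, 6) = 6
b (Lin): max(0, 9) = 9
North (Ravi): min(6, 9) = 6
c (Lin): max(6, 9, 7, 2) = 9
d (Lin): max(4, 3) = 4
South (Ravi): min(9, 4) = 4
S0 (Lin): max(6, 4) = 6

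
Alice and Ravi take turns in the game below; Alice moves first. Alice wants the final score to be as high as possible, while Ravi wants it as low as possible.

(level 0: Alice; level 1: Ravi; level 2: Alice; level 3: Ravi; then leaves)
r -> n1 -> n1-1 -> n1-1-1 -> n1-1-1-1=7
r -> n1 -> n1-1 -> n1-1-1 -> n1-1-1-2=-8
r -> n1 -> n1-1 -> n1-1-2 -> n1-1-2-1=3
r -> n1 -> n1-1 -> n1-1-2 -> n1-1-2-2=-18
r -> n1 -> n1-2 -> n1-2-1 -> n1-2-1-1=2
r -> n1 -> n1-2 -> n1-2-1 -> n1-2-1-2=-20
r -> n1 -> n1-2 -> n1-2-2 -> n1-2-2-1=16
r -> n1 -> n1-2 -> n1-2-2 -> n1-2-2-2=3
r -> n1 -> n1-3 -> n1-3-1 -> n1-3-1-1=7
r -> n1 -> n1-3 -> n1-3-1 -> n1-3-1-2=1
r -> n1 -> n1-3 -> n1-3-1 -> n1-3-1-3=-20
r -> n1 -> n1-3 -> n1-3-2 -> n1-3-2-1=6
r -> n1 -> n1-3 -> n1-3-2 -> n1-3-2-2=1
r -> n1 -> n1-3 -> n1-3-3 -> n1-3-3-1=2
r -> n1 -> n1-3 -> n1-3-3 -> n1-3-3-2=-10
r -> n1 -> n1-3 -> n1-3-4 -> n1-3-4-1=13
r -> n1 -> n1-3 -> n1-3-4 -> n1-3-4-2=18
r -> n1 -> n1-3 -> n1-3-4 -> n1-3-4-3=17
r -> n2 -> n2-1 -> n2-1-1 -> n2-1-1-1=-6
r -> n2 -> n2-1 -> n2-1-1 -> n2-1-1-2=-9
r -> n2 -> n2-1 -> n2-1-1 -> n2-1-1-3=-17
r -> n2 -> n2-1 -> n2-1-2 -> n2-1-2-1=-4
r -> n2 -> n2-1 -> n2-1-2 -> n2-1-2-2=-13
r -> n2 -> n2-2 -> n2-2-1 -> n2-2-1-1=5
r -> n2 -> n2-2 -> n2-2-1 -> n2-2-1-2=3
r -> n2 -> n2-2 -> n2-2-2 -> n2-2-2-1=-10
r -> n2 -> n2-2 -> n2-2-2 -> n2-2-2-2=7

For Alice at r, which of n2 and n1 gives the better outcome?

n1

n2-1-1 (Ravi): min(-6, -9, -17) = -17
n2-1-2 (Ravi): min(-4, -13) = -13
n2-1 (Alice): max(-17, -13) = -13
n2-2-1 (Ravi): min(5, 3) = 3
n2-2-2 (Ravi): min(-10, 7) = -10
n2-2 (Alice): max(3, -10) = 3
n2 (Ravi): min(-13, 3) = -13
n1-1-1 (Ravi): min(7, -8) = -8
n1-1-2 (Ravi): min(3, -18) = -18
n1-1 (Alice): max(-8, -18) = -8
n1-2-1 (Ravi): min(2, -20) = -20
n1-2-2 (Ravi): min(16, 3) = 3
n1-2 (Alice): max(-20, 3) = 3
n1-3-1 (Ravi): min(7, 1, -20) = -20
n1-3-2 (Ravi): min(6, 1) = 1
n1-3-3 (Ravi): min(2, -10) = -10
n1-3-4 (Ravi): min(13, 18, 17) = 13
n1-3 (Alice): max(-20, 1, -10, 13) = 13
n1 (Ravi): min(-8, 3, 13) = -8
Alice prefers the higher value; n2=-13, n1=-8. n1 is better since -8 > -13.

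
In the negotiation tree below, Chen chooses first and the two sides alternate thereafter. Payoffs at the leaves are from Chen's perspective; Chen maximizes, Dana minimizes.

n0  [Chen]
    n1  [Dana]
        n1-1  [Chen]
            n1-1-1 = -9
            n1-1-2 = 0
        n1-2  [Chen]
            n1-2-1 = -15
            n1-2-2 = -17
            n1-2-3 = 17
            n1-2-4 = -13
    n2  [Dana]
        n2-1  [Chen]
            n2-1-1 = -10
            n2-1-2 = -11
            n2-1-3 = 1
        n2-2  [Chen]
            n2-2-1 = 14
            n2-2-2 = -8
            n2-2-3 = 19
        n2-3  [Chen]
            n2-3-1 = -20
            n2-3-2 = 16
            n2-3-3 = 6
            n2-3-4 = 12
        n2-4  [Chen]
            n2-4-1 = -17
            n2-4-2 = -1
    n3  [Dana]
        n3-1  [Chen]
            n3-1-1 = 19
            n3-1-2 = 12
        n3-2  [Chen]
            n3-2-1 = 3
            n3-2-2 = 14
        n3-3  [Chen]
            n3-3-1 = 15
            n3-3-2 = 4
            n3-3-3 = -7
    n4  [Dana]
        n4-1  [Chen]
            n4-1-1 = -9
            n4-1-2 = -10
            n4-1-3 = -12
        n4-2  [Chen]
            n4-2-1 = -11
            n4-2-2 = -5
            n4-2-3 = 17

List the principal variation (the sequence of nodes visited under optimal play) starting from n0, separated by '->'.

n1-1 (Chen): max(-9, 0) = 0
n1-2 (Chen): max(-15, -17, 17, -13) = 17
n1 (Dana): min(0, 17) = 0
n2-1 (Chen): max(-10, -11, 1) = 1
n2-2 (Chen): max(14, -8, 19) = 19
n2-3 (Chen): max(-20, 16, 6, 12) = 16
n2-4 (Chen): max(-17, -1) = -1
n2 (Dana): min(1, 19, 16, -1) = -1
n3-1 (Chen): max(19, 12) = 19
n3-2 (Chen): max(3, 14) = 14
n3-3 (Chen): max(15, 4, -7) = 15
n3 (Dana): min(19, 14, 15) = 14
n4-1 (Chen): max(-9, -10, -12) = -9
n4-2 (Chen): max(-11, -5, 17) = 17
n4 (Dana): min(-9, 17) = -9
n0 (Chen): max(0, -1, 14, -9) = 14
At n0, Chen picks n3 (highest: 14).
At n3, Dana picks n3-2 (lowest: 14).
At n3-2, Chen picks n3-2-2 (highest: 14).
Terminal value 14.

n0 -> n3 -> n3-2 -> n3-2-2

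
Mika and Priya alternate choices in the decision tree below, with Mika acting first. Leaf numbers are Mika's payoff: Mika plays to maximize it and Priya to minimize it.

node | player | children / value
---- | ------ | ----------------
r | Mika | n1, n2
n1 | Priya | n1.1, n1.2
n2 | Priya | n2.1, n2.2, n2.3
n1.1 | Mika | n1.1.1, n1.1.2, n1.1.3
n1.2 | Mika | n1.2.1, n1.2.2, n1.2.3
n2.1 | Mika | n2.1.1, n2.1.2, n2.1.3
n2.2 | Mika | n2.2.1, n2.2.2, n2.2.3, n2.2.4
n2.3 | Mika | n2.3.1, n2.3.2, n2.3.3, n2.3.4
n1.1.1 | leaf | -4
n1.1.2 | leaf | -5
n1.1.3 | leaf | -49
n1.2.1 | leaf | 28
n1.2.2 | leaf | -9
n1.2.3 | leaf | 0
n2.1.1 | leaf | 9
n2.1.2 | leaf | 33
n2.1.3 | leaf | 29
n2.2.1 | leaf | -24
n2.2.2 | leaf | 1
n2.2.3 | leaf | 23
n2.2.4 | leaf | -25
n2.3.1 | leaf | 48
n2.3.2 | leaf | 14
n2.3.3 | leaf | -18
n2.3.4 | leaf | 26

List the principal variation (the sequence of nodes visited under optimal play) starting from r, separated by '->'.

r -> n2 -> n2.2 -> n2.2.3

n1.1 (Mika): max(-4, -5, -49) = -4
n1.2 (Mika): max(28, -9, 0) = 28
n1 (Priya): min(-4, 28) = -4
n2.1 (Mika): max(9, 33, 29) = 33
n2.2 (Mika): max(-24, 1, 23, -25) = 23
n2.3 (Mika): max(48, 14, -18, 26) = 48
n2 (Priya): min(33, 23, 48) = 23
r (Mika): max(-4, 23) = 23
At r, Mika picks n2 (highest: 23).
At n2, Priya picks n2.2 (lowest: 23).
At n2.2, Mika picks n2.2.3 (highest: 23).
Terminal value 23.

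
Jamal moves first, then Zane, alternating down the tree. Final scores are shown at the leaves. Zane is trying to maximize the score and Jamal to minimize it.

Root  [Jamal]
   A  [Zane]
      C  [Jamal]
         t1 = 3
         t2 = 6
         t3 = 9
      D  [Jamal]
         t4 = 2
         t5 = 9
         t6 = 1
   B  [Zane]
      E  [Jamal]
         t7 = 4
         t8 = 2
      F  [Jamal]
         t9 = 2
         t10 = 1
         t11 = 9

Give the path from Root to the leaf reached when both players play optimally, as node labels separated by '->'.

Root -> B -> E -> t8

C (Jamal): min(3, 6, 9) = 3
D (Jamal): min(2, 9, 1) = 1
A (Zane): max(3, 1) = 3
E (Jamal): min(4, 2) = 2
F (Jamal): min(2, 1, 9) = 1
B (Zane): max(2, 1) = 2
Root (Jamal): min(3, 2) = 2
At Root, Jamal picks B (lowest: 2).
At B, Zane picks E (highest: 2).
At E, Jamal picks t8 (lowest: 2).
Terminal value 2.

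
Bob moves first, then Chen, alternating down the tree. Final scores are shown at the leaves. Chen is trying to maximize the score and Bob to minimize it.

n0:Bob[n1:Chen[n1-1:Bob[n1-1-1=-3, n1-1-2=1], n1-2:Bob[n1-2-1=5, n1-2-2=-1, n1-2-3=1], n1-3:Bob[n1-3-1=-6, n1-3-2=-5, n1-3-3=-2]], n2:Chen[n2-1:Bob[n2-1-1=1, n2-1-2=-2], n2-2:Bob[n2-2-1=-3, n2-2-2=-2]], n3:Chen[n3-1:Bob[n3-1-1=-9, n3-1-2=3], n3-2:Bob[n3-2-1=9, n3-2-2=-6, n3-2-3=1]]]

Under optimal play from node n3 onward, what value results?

-6

n3-1 (Bob): min(-9, 3) = -9
n3-2 (Bob): min(9, -6, 1) = -6
n3 (Chen): max(-9, -6) = -6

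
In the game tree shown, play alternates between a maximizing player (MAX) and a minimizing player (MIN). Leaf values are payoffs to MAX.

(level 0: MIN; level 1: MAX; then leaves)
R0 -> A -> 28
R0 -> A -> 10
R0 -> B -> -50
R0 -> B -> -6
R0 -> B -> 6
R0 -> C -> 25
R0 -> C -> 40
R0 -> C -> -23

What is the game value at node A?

28

A (MAX): max(28, 10) = 28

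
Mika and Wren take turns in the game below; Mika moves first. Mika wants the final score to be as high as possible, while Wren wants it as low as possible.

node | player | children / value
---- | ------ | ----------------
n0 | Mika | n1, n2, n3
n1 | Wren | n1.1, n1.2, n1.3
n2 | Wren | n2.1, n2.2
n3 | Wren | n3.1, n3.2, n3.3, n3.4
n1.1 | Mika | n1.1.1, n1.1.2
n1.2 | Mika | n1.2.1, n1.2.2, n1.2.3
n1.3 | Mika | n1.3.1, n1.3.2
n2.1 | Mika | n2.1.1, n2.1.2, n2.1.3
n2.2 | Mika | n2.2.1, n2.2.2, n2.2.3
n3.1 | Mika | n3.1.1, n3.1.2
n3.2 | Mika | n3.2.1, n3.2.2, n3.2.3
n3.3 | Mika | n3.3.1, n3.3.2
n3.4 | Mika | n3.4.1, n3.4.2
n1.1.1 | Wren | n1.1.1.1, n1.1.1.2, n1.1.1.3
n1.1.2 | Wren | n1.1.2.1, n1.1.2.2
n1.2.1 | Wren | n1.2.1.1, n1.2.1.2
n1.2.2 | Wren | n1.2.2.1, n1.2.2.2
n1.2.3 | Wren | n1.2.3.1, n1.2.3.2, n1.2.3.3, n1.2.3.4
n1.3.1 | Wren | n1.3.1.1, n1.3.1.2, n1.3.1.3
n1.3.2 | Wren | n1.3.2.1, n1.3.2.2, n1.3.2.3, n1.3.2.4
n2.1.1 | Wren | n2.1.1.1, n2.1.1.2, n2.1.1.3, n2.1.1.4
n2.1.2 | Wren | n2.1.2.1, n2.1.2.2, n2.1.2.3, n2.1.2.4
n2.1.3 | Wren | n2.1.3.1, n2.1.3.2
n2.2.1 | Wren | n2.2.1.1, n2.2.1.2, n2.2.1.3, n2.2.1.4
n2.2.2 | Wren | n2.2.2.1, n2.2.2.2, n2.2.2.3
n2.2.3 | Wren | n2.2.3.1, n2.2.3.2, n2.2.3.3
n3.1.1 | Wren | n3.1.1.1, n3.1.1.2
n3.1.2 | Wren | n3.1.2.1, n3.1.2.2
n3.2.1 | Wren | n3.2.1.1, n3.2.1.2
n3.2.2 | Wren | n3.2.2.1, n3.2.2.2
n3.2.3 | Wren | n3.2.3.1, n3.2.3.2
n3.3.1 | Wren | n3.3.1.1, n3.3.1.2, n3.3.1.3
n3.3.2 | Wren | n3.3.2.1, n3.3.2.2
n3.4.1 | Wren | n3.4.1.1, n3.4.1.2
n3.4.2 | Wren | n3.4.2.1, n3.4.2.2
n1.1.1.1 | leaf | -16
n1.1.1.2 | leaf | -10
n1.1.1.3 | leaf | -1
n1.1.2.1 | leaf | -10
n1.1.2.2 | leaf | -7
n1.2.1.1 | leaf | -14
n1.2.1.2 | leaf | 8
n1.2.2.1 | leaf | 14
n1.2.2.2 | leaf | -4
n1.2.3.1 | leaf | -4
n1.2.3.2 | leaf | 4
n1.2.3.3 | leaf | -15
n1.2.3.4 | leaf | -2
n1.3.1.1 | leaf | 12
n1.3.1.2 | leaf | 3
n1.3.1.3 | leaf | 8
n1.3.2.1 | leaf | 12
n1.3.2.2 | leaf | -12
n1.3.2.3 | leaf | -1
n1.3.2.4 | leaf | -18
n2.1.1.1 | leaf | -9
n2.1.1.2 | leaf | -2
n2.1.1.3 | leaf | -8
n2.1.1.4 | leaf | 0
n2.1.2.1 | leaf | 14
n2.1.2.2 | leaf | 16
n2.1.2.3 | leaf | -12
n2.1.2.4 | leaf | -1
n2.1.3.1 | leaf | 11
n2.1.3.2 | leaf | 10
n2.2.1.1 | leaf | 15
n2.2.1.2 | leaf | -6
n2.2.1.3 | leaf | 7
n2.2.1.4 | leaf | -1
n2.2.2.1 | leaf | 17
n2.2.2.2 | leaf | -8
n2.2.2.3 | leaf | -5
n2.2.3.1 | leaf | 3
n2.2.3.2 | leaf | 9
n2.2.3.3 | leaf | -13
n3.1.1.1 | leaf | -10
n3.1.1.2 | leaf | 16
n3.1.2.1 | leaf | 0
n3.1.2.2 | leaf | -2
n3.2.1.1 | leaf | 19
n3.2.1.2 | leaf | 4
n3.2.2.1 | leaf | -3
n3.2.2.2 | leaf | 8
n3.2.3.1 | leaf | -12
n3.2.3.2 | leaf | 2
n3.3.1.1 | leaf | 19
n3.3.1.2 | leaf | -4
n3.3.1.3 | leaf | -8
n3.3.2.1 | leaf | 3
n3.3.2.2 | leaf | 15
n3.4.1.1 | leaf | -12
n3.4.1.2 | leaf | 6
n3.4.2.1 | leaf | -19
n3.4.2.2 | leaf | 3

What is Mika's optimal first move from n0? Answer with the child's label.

n2

n1.1.1 (Wren): min(-16, -10, -1) = -16
n1.1.2 (Wren): min(-10, -7) = -10
n1.1 (Mika): max(-16, -10) = -10
n1.2.1 (Wren): min(-14, 8) = -14
n1.2.2 (Wren): min(14, -4) = -4
n1.2.3 (Wren): min(-4, 4, -15, -2) = -15
n1.2 (Mika): max(-14, -4, -15) = -4
n1.3.1 (Wren): min(12, 3, 8) = 3
n1.3.2 (Wren): min(12, -12, -1, -18) = -18
n1.3 (Mika): max(3, -18) = 3
n1 (Wren): min(-10, -4, 3) = -10
n2.1.1 (Wren): min(-9, -2, -8, 0) = -9
n2.1.2 (Wren): min(14, 16, -12, -1) = -12
n2.1.3 (Wren): min(11, 10) = 10
n2.1 (Mika): max(-9, -12, 10) = 10
n2.2.1 (Wren): min(15, -6, 7, -1) = -6
n2.2.2 (Wren): min(17, -8, -5) = -8
n2.2.3 (Wren): min(3, 9, -13) = -13
n2.2 (Mika): max(-6, -8, -13) = -6
n2 (Wren): min(10, -6) = -6
n3.1.1 (Wren): min(-10, 16) = -10
n3.1.2 (Wren): min(0, -2) = -2
n3.1 (Mika): max(-10, -2) = -2
n3.2.1 (Wren): min(19, 4) = 4
n3.2.2 (Wren): min(-3, 8) = -3
n3.2.3 (Wren): min(-12, 2) = -12
n3.2 (Mika): max(4, -3, -12) = 4
n3.3.1 (Wren): min(19, -4, -8) = -8
n3.3.2 (Wren): min(3, 15) = 3
n3.3 (Mika): max(-8, 3) = 3
n3.4.1 (Wren): min(-12, 6) = -12
n3.4.2 (Wren): min(-19, 3) = -19
n3.4 (Mika): max(-12, -19) = -12
n3 (Wren): min(-2, 4, 3, -12) = -12
n0 (Mika): max(-10, -6, -12) = -6
Mika at n0 wants the highest of {n1=-10, n2=-6, n3=-12}, so chooses n2.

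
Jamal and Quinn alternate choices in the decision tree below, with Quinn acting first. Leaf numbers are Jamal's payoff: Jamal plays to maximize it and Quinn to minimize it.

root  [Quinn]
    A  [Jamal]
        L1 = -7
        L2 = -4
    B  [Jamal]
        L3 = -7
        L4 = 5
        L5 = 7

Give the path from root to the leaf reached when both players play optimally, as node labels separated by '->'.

root -> A -> L2

A (Jamal): max(-7, -4) = -4
B (Jamal): max(-7, 5, 7) = 7
root (Quinn): min(-4, 7) = -4
At root, Quinn picks A (lowest: -4).
At A, Jamal picks L2 (highest: -4).
Terminal value -4.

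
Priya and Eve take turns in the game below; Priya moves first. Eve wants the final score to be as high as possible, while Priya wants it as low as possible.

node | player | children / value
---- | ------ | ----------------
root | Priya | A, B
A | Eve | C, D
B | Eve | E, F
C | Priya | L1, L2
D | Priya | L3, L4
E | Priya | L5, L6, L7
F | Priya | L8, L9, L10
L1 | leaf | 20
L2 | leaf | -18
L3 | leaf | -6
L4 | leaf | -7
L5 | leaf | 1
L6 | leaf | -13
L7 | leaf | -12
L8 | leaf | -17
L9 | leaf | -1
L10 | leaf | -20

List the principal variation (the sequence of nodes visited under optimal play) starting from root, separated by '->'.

C (Priya): min(20, -18) = -18
D (Priya): min(-6, -7) = -7
A (Eve): max(-18, -7) = -7
E (Priya): min(1, -13, -12) = -13
F (Priya): min(-17, -1, -20) = -20
B (Eve): max(-13, -20) = -13
root (Priya): min(-7, -13) = -13
At root, Priya picks B (lowest: -13).
At B, Eve picks E (highest: -13).
At E, Priya picks L6 (lowest: -13).
Terminal value -13.

root -> B -> E -> L6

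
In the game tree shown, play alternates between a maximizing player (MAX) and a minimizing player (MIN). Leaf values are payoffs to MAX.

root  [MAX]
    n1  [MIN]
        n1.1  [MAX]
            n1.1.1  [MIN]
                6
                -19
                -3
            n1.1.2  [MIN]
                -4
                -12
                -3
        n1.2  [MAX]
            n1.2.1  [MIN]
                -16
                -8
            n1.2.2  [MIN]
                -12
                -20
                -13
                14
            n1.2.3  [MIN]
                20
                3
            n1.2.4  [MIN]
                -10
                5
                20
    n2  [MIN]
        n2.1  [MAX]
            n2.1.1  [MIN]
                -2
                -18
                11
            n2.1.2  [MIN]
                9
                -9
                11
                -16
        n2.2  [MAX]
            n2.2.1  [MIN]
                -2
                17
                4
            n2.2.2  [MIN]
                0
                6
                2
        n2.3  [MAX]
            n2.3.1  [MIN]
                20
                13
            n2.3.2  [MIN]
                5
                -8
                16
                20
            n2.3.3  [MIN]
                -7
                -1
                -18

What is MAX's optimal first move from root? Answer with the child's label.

n1.1.1 (MIN): min(6, -19, -3) = -19
n1.1.2 (MIN): min(-4, -12, -3) = -12
n1.1 (MAX): max(-19, -12) = -12
n1.2.1 (MIN): min(-16, -8) = -16
n1.2.2 (MIN): min(-12, -20, -13, 14) = -20
n1.2.3 (MIN): min(20, 3) = 3
n1.2.4 (MIN): min(-10, 5, 20) = -10
n1.2 (MAX): max(-16, -20, 3, -10) = 3
n1 (MIN): min(-12, 3) = -12
n2.1.1 (MIN): min(-2, -18, 11) = -18
n2.1.2 (MIN): min(9, -9, 11, -16) = -16
n2.1 (MAX): max(-18, -16) = -16
n2.2.1 (MIN): min(-2, 17, 4) = -2
n2.2.2 (MIN): min(0, 6, 2) = 0
n2.2 (MAX): max(-2, 0) = 0
n2.3.1 (MIN): min(20, 13) = 13
n2.3.2 (MIN): min(5, -8, 16, 20) = -8
n2.3.3 (MIN): min(-7, -1, -18) = -18
n2.3 (MAX): max(13, -8, -18) = 13
n2 (MIN): min(-16, 0, 13) = -16
root (MAX): max(-12, -16) = -12
MAX at root wants the highest of {n1=-12, n2=-16}, so chooses n1.

n1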